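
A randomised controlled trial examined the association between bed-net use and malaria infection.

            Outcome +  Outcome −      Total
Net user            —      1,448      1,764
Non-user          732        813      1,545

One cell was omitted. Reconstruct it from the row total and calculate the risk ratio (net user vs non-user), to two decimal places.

The missing cell is in the exposed row: 1764 − 1448 = 316.
So a = 316, b = 1448, c = 732, d = 813.
RR = [a/(a+b)] / [c/(c+d)] = (316/1764) / (732/1545) = 0.17914/0.47379 = 0.37810

0.38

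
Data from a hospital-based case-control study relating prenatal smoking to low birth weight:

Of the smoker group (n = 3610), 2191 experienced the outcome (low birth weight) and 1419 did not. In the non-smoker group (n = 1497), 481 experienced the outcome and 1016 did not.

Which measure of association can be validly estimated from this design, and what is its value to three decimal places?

From the description: a = 2191, b = 1419, c = 481, d = 1016.
This is a hospital-based case-control study: participants were sampled on outcome status, so risks in the source population cannot be estimated directly — relative risk is not valid here. The odds ratio is the appropriate measure.
OR = (a·d)/(b·c) = (2191 × 1016) / (1419 × 481) = 2226056 / 682539 = 3.26143

3.261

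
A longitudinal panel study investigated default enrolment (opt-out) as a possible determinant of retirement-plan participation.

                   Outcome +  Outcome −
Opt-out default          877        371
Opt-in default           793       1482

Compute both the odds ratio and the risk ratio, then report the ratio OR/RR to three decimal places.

Cells: a = 877, b = 371, c = 793, d = 1482.
OR = (877·1482)/(371·793) = 1299714/294203 = 4.41775
Risk in exposed = 877/1248 = 0.70272; risk in unexposed = 793/2275 = 0.34857; RR = 2.01601
OR/RR = 4.41775 / 2.01601 = 2.19133
The outcome is not rare, so the OR lies further from 1 than the RR.

2.191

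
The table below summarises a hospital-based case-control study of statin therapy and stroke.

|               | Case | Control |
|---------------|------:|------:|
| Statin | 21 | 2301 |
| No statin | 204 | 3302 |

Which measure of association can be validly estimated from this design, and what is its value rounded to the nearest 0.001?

0.148

Cells: a = 21, b = 2301, c = 204, d = 3302.
This is a hospital-based case-control study: participants were sampled on outcome status, so risks in the source population cannot be estimated directly — relative risk is not valid here. The odds ratio is the appropriate measure.
OR = (a·d)/(b·c) = (21 × 3302) / (2301 × 204) = 69342 / 469404 = 0.14772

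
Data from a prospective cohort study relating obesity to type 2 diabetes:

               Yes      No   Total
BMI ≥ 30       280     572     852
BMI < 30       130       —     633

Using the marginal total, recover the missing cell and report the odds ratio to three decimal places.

The missing cell is in the unexposed row: 633 − 130 = 503.
So a = 280, b = 572, c = 130, d = 503.
OR = (a·d)/(b·c) = (280 × 503) / (572 × 130) = 140840 / 74360 = 1.89403

1.894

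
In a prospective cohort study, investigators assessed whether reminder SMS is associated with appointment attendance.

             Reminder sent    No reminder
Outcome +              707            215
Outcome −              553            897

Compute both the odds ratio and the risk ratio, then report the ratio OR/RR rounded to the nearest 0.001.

Reading the table with exposure as columns: a = 707 (Reminder sent, case), b = 553 (Reminder sent, non-case), c = 215 (No reminder, case), d = 897.
OR = (707·897)/(553·215) = 634179/118895 = 5.33394
Risk in exposed = 707/1260 = 0.56111; risk in unexposed = 215/1112 = 0.19335; RR = 2.90212
OR/RR = 5.33394 / 2.90212 = 1.83795
The outcome is not rare, so the OR lies further from 1 than the RR.

1.838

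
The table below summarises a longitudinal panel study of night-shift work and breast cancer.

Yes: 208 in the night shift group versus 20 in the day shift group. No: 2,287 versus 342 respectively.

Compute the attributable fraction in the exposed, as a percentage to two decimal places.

33.73

From the description: a = 208, b = 2287, c = 20, d = 342.
Risk in exposed = 208/2495 = 0.08337; risk in unexposed = 20/362 = 0.05525.
RR = 0.08337/0.05525 = 1.50894
AR% = (RR − 1)/RR × 100 = (1.50894 − 1)/1.50894 × 100 = 33.7282%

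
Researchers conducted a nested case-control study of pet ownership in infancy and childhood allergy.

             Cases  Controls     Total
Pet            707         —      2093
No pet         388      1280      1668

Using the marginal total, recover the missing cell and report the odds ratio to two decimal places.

1.68

The missing cell is in the exposed row: 2093 − 707 = 1386.
So a = 707, b = 1386, c = 388, d = 1280.
OR = (a·d)/(b·c) = (707 × 1280) / (1386 × 388) = 904960 / 537768 = 1.68281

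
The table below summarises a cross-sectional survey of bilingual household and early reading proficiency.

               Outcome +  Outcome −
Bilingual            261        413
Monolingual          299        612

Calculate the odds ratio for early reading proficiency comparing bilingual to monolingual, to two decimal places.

1.29

Cells: a = 261, b = 413, c = 299, d = 612.
OR = (a·d)/(b·c) = (261 × 612) / (413 × 299) = 159732 / 123487 = 1.29351
The odds of early reading proficiency are about 1.29 times as high in the bilingual group.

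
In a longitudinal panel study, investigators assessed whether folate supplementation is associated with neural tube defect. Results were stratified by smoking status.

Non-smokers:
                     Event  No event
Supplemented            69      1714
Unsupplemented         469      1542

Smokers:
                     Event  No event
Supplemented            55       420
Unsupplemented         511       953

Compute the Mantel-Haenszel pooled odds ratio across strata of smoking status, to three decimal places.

0.171

OR_MH = Σ(aᵢdᵢ/nᵢ) / Σ(bᵢcᵢ/nᵢ), where nᵢ is the stratum total.
Stratum 1 (Non-smokers): n = 3794; a·d/n = 69·1542/3794 = 28.0438; b·c/n = 1714·469/3794 = 211.8782
Stratum 2 (Smokers): n = 1939; a·d/n = 55·953/1939 = 27.0320; b·c/n = 420·511/1939 = 110.6859
OR_MH = (28.0438 + 27.0320) / (211.8782 + 110.6859) = 55.0757 / 322.5641 = 0.17074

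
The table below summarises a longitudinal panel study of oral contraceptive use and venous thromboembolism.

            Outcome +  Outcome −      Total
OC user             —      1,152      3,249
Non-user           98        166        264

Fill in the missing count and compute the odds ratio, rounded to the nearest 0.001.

The missing cell is in the exposed row: 3249 − 1152 = 2097.
So a = 2097, b = 1152, c = 98, d = 166.
OR = (a·d)/(b·c) = (2097 × 166) / (1152 × 98) = 348102 / 112896 = 3.08339

3.083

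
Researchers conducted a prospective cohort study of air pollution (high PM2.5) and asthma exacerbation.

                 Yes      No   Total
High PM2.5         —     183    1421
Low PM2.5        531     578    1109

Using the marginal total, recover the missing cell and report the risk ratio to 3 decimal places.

The missing cell is in the exposed row: 1421 − 183 = 1238.
So a = 1238, b = 183, c = 531, d = 578.
RR = [a/(a+b)] / [c/(c+d)] = (1238/1421) / (531/1109) = 0.87122/0.47881 = 1.81955

1.820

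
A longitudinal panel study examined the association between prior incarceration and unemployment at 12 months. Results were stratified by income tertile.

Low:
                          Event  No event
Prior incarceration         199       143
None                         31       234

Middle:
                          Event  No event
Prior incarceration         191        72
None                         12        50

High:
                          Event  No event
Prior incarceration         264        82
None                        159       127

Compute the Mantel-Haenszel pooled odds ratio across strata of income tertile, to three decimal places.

5.202

OR_MH = Σ(aᵢdᵢ/nᵢ) / Σ(bᵢcᵢ/nᵢ), where nᵢ is the stratum total.
Stratum 1 (Low): n = 607; a·d/n = 199·234/607 = 76.7150; b·c/n = 143·31/607 = 7.3031
Stratum 2 (Middle): n = 325; a·d/n = 191·50/325 = 29.3846; b·c/n = 72·12/325 = 2.6585
Stratum 3 (High): n = 632; a·d/n = 264·127/632 = 53.0506; b·c/n = 82·159/632 = 20.6297
OR_MH = (76.7150 + 29.3846 + 53.0506) / (7.3031 + 2.6585 + 20.6297) = 159.1502 / 30.5913 = 5.20246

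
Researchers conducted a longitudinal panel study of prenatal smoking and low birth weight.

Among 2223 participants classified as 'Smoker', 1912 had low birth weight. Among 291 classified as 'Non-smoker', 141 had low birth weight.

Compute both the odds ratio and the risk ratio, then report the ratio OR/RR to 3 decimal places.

From the description: a = 1912, b = 311, c = 141, d = 150.
OR = (1912·150)/(311·141) = 286800/43851 = 6.54033
Risk in exposed = 1912/2223 = 0.86010; risk in unexposed = 141/291 = 0.48454; RR = 1.77510
OR/RR = 6.54033 / 1.77510 = 3.68449
The outcome is not rare, so the OR lies further from 1 than the RR.

3.684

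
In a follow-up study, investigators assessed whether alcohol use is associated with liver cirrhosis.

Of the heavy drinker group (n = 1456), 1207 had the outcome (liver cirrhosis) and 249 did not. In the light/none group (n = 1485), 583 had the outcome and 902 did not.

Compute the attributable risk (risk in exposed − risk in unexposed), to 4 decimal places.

0.4364

From the description: a = 1207, b = 249, c = 583, d = 902.
Risk in exposed = 1207/1456 = 0.828984; risk in unexposed = 583/1485 = 0.392593.
Risk difference = 0.828984 − 0.392593 = 0.436391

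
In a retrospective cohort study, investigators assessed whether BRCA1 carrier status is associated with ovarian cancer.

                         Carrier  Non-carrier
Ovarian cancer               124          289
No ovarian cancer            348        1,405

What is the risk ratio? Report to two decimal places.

Reading the table with exposure as columns: a = 124 (Carrier, case), b = 348 (Carrier, non-case), c = 289 (Non-carrier, case), d = 1405.
Risk in exposed = 124/472 = 0.26271; risk in unexposed = 289/1694 = 0.17060.
RR = 0.26271 / 0.17060 = 1.53991
The risk among the exposed is 1.54 times that among the unexposed.

1.54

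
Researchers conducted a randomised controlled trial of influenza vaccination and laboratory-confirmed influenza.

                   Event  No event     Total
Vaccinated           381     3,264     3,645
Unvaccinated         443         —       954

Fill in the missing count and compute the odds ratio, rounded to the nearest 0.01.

0.13

The missing cell is in the unexposed row: 954 − 443 = 511.
So a = 381, b = 3264, c = 443, d = 511.
OR = (a·d)/(b·c) = (381 × 511) / (3264 × 443) = 194691 / 1445952 = 0.13465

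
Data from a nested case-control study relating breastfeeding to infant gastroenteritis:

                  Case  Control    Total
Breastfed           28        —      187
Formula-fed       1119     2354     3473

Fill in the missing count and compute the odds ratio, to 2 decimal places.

The missing cell is in the exposed row: 187 − 28 = 159.
So a = 28, b = 159, c = 1119, d = 2354.
OR = (a·d)/(b·c) = (28 × 2354) / (159 × 1119) = 65912 / 177921 = 0.37046

0.37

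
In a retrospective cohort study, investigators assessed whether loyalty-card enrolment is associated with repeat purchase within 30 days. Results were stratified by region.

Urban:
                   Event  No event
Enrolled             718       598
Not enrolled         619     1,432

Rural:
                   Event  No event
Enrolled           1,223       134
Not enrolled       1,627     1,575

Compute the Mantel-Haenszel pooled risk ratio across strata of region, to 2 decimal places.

RR_MH = Σ(aᵢ·n₀ᵢ/nᵢ) / Σ(cᵢ·n₁ᵢ/nᵢ), with n₁ᵢ = aᵢ+bᵢ (exposed), n₀ᵢ = cᵢ+dᵢ (unexposed), nᵢ = n₁ᵢ+n₀ᵢ.
Stratum 1 (Urban): n₁ = 1316, n₀ = 2051, n = 3367; a·n₀/n = 718·2051/3367 = 437.3680; c·n₁/n = 619·1316/3367 = 241.9376
Stratum 2 (Rural): n₁ = 1357, n₀ = 3202, n = 4559; a·n₀/n = 1223·3202/4559 = 858.9704; c·n₁/n = 1627·1357/4559 = 484.2814
RR_MH = (437.3680 + 858.9704) / (241.9376 + 484.2814) = 1296.3384 / 726.2191 = 1.78505

1.79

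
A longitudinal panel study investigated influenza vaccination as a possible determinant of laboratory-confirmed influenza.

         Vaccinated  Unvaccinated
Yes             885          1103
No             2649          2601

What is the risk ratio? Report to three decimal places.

0.841

Reading the table with exposure as columns: a = 885 (Vaccinated, case), b = 2649 (Vaccinated, non-case), c = 1103 (Unvaccinated, case), d = 2601.
Risk in exposed = 885/3534 = 0.25042; risk in unexposed = 1103/3704 = 0.29779.
RR = 0.25042 / 0.29779 = 0.84095
The risk is 16% lower among the exposed than among the unexposed.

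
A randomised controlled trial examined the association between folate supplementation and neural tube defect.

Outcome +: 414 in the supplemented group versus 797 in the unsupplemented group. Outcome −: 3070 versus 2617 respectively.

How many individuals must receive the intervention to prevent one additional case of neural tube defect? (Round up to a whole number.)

9

Risk in treated group = 414/3484 = 0.11883; risk in control = 797/3414 = 0.23345.
Absolute risk reduction = 0.23345 − 0.11883 = 0.11462
NNT = 1 / ARR = 1 / 0.11462 = 8.724 → round up → 9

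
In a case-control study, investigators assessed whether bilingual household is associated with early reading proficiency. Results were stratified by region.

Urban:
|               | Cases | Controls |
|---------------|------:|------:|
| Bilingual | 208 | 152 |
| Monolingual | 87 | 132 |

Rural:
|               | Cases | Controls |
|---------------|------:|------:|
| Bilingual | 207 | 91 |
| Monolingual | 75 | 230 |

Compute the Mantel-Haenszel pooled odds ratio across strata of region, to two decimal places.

3.70

OR_MH = Σ(aᵢdᵢ/nᵢ) / Σ(bᵢcᵢ/nᵢ), where nᵢ is the stratum total.
Stratum 1 (Urban): n = 579; a·d/n = 208·132/579 = 47.4197; b·c/n = 152·87/579 = 22.8394
Stratum 2 (Rural): n = 603; a·d/n = 207·230/603 = 78.9552; b·c/n = 91·75/603 = 11.3184
OR_MH = (47.4197 + 78.9552) / (22.8394 + 11.3184) = 126.3749 / 34.1578 = 3.69974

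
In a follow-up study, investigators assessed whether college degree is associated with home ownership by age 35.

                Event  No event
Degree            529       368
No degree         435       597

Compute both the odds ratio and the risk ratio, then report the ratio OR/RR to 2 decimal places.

1.41

Cells: a = 529, b = 368, c = 435, d = 597.
OR = (529·597)/(368·435) = 315813/160080 = 1.97284
Risk in exposed = 529/897 = 0.58974; risk in unexposed = 435/1032 = 0.42151; RR = 1.39912
OR/RR = 1.97284 / 1.39912 = 1.41007
The outcome is not rare, so the OR lies further from 1 than the RR.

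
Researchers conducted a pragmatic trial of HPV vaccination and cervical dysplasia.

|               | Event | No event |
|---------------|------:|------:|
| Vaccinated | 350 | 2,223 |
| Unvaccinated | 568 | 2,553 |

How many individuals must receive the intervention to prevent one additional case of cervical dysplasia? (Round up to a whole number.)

Risk in treated group = 350/2573 = 0.13603; risk in control = 568/3121 = 0.18199.
Absolute risk reduction = 0.18199 − 0.13603 = 0.04596
NNT = 1 / ARR = 1 / 0.04596 = 21.756 → round up → 22

22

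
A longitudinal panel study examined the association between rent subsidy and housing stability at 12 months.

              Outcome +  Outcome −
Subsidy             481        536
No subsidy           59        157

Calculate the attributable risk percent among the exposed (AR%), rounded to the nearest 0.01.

42.25

Cells: a = 481, b = 536, c = 59, d = 157.
Risk in exposed = 481/1017 = 0.47296; risk in unexposed = 59/216 = 0.27315.
RR = 0.47296/0.27315 = 1.73151
AR% = (RR − 1)/RR × 100 = (1.73151 − 1)/1.73151 × 100 = 42.2471%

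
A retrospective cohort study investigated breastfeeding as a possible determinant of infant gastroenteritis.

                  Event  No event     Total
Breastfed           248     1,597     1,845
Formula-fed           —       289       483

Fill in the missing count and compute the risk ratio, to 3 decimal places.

0.335

The missing cell is in the unexposed row: 483 − 289 = 194.
So a = 248, b = 1597, c = 194, d = 289.
RR = [a/(a+b)] / [c/(c+d)] = (248/1845) / (194/483) = 0.13442/0.40166 = 0.33466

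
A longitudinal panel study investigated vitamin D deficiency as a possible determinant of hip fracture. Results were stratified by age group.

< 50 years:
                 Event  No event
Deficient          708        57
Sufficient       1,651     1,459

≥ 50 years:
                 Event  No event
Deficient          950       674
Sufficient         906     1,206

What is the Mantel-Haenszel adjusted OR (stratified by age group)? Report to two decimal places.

3.05

OR_MH = Σ(aᵢdᵢ/nᵢ) / Σ(bᵢcᵢ/nᵢ), where nᵢ is the stratum total.
Stratum 1 (< 50 years): n = 3875; a·d/n = 708·1459/3875 = 266.5734; b·c/n = 57·1651/3875 = 24.2857
Stratum 2 (≥ 50 years): n = 3736; a·d/n = 950·1206/3736 = 306.6649; b·c/n = 674·906/3736 = 163.4486
OR_MH = (266.5734 + 306.6649) / (24.2857 + 163.4486) = 573.2383 / 187.7343 = 3.05346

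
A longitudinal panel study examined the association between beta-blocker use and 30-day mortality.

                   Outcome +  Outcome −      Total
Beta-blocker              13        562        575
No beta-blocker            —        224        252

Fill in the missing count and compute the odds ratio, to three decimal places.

The missing cell is in the unexposed row: 252 − 224 = 28.
So a = 13, b = 562, c = 28, d = 224.
OR = (a·d)/(b·c) = (13 × 224) / (562 × 28) = 2912 / 15736 = 0.18505

0.185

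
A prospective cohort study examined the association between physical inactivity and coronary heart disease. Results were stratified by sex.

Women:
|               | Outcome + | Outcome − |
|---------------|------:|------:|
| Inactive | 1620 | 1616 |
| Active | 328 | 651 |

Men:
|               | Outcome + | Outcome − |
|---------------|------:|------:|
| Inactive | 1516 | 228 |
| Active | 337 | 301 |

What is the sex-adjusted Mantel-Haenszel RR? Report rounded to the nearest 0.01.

1.57

RR_MH = Σ(aᵢ·n₀ᵢ/nᵢ) / Σ(cᵢ·n₁ᵢ/nᵢ), with n₁ᵢ = aᵢ+bᵢ (exposed), n₀ᵢ = cᵢ+dᵢ (unexposed), nᵢ = n₁ᵢ+n₀ᵢ.
Stratum 1 (Women): n₁ = 3236, n₀ = 979, n = 4215; a·n₀/n = 1620·979/4215 = 376.2705; c·n₁/n = 328·3236/4215 = 251.8168
Stratum 2 (Men): n₁ = 1744, n₀ = 638, n = 2382; a·n₀/n = 1516·638/2382 = 406.0487; c·n₁/n = 337·1744/2382 = 246.7372
RR_MH = (376.2705 + 406.0487) / (251.8168 + 246.7372) = 782.3192 / 498.5540 = 1.56918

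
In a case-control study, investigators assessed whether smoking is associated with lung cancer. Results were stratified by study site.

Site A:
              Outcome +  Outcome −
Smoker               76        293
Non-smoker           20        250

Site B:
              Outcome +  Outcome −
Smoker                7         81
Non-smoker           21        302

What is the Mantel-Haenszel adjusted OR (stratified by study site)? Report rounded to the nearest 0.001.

2.621

OR_MH = Σ(aᵢdᵢ/nᵢ) / Σ(bᵢcᵢ/nᵢ), where nᵢ is the stratum total.
Stratum 1 (Site A): n = 639; a·d/n = 76·250/639 = 29.7340; b·c/n = 293·20/639 = 9.1706
Stratum 2 (Site B): n = 411; a·d/n = 7·302/411 = 5.1436; b·c/n = 81·21/411 = 4.1387
OR_MH = (29.7340 + 5.1436) / (9.1706 + 4.1387) = 34.8775 / 13.3093 = 2.62054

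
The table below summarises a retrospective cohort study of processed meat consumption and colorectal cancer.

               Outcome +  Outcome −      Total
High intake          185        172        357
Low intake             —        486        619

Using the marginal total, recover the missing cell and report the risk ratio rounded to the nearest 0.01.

2.41

The missing cell is in the unexposed row: 619 − 486 = 133.
So a = 185, b = 172, c = 133, d = 486.
RR = [a/(a+b)] / [c/(c+d)] = (185/357) / (133/619) = 0.51821/0.21486 = 2.41181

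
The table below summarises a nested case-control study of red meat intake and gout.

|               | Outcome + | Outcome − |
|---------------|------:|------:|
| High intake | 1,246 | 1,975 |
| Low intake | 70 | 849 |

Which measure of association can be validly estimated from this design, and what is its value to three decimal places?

7.652

Cells: a = 1246, b = 1975, c = 70, d = 849.
This is a nested case-control study: participants were sampled on outcome status, so risks in the source population cannot be estimated directly — relative risk is not valid here. The odds ratio is the appropriate measure.
OR = (a·d)/(b·c) = (1246 × 849) / (1975 × 70) = 1057854 / 138250 = 7.65175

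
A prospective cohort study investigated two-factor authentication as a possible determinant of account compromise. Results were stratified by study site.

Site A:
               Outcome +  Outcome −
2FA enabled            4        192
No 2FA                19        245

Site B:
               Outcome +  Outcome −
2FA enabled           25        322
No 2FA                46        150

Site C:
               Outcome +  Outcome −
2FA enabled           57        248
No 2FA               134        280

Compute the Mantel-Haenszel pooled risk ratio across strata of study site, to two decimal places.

RR_MH = Σ(aᵢ·n₀ᵢ/nᵢ) / Σ(cᵢ·n₁ᵢ/nᵢ), with n₁ᵢ = aᵢ+bᵢ (exposed), n₀ᵢ = cᵢ+dᵢ (unexposed), nᵢ = n₁ᵢ+n₀ᵢ.
Stratum 1 (Site A): n₁ = 196, n₀ = 264, n = 460; a·n₀/n = 4·264/460 = 2.2957; c·n₁/n = 19·196/460 = 8.0957
Stratum 2 (Site B): n₁ = 347, n₀ = 196, n = 543; a·n₀/n = 25·196/543 = 9.0239; c·n₁/n = 46·347/543 = 29.3959
Stratum 3 (Site C): n₁ = 305, n₀ = 414, n = 719; a·n₀/n = 57·414/719 = 32.8206; c·n₁/n = 134·305/719 = 56.8428
RR_MH = (2.2957 + 9.0239 + 32.8206) / (8.0957 + 29.3959 + 56.8428) = 44.1402 / 94.3344 = 0.46791

0.47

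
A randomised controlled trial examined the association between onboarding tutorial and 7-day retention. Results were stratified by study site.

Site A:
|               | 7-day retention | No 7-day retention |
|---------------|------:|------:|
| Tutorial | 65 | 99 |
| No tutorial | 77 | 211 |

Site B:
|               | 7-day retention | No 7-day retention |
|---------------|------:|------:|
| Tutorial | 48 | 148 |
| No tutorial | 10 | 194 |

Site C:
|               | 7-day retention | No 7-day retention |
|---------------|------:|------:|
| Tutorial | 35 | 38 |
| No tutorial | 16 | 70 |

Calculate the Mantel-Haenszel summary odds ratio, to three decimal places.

2.830

OR_MH = Σ(aᵢdᵢ/nᵢ) / Σ(bᵢcᵢ/nᵢ), where nᵢ is the stratum total.
Stratum 1 (Site A): n = 452; a·d/n = 65·211/452 = 30.3429; b·c/n = 99·77/452 = 16.8650
Stratum 2 (Site B): n = 400; a·d/n = 48·194/400 = 23.2800; b·c/n = 148·10/400 = 3.7000
Stratum 3 (Site C): n = 159; a·d/n = 35·70/159 = 15.4088; b·c/n = 38·16/159 = 3.8239
OR_MH = (30.3429 + 23.2800 + 15.4088) / (16.8650 + 3.7000 + 3.8239) = 69.0317 / 24.3889 = 2.83045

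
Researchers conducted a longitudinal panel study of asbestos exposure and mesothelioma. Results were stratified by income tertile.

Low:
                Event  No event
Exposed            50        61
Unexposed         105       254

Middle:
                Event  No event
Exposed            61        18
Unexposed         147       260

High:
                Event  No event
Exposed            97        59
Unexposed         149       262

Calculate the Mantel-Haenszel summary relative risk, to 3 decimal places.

1.779

RR_MH = Σ(aᵢ·n₀ᵢ/nᵢ) / Σ(cᵢ·n₁ᵢ/nᵢ), with n₁ᵢ = aᵢ+bᵢ (exposed), n₀ᵢ = cᵢ+dᵢ (unexposed), nᵢ = n₁ᵢ+n₀ᵢ.
Stratum 1 (Low): n₁ = 111, n₀ = 359, n = 470; a·n₀/n = 50·359/470 = 38.1915; c·n₁/n = 105·111/470 = 24.7979
Stratum 2 (Middle): n₁ = 79, n₀ = 407, n = 486; a·n₀/n = 61·407/486 = 51.0844; c·n₁/n = 147·79/486 = 23.8951
Stratum 3 (High): n₁ = 156, n₀ = 411, n = 567; a·n₀/n = 97·411/567 = 70.3122; c·n₁/n = 149·156/567 = 40.9947
RR_MH = (38.1915 + 51.0844 + 70.3122) / (24.7979 + 23.8951 + 40.9947) = 159.5880 / 89.6876 = 1.77938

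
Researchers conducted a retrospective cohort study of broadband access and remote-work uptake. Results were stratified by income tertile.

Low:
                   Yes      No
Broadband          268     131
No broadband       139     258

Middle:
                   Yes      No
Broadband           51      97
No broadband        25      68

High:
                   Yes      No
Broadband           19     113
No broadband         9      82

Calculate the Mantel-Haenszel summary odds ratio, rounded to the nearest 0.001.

OR_MH = Σ(aᵢdᵢ/nᵢ) / Σ(bᵢcᵢ/nᵢ), where nᵢ is the stratum total.
Stratum 1 (Low): n = 796; a·d/n = 268·258/796 = 86.8643; b·c/n = 131·139/796 = 22.8756
Stratum 2 (Middle): n = 241; a·d/n = 51·68/241 = 14.3900; b·c/n = 97·25/241 = 10.0622
Stratum 3 (High): n = 223; a·d/n = 19·82/223 = 6.9865; b·c/n = 113·9/223 = 4.5605
OR_MH = (86.8643 + 14.3900 + 6.9865) / (22.8756 + 10.0622 + 4.5605) = 108.2409 / 37.4984 = 2.88655

2.887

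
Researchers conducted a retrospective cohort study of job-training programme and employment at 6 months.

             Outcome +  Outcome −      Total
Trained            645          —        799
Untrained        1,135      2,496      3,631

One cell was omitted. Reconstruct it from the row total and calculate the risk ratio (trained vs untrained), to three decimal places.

The missing cell is in the exposed row: 799 − 645 = 154.
So a = 645, b = 154, c = 1135, d = 2496.
RR = [a/(a+b)] / [c/(c+d)] = (645/799) / (1135/3631) = 0.80726/0.31259 = 2.58252

2.583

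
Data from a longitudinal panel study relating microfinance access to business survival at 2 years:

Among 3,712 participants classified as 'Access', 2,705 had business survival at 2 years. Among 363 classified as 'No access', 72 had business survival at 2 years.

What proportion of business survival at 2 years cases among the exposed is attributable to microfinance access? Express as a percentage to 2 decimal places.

From the description: a = 2705, b = 1007, c = 72, d = 291.
Risk in exposed = 2705/3712 = 0.72872; risk in unexposed = 72/363 = 0.19835.
RR = 0.72872/0.19835 = 3.67395
AR% = (RR − 1)/RR × 100 = (3.67395 − 1)/3.67395 × 100 = 72.7814%

72.78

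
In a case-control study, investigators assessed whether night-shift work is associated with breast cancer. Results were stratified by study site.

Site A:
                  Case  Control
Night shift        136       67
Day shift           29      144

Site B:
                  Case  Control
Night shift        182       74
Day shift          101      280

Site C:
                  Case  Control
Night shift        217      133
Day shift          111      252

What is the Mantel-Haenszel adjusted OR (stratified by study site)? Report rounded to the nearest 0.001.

5.552

OR_MH = Σ(aᵢdᵢ/nᵢ) / Σ(bᵢcᵢ/nᵢ), where nᵢ is the stratum total.
Stratum 1 (Site A): n = 376; a·d/n = 136·144/376 = 52.0851; b·c/n = 67·29/376 = 5.1676
Stratum 2 (Site B): n = 637; a·d/n = 182·280/637 = 80.0000; b·c/n = 74·101/637 = 11.7331
Stratum 3 (Site C): n = 713; a·d/n = 217·252/713 = 76.6957; b·c/n = 133·111/713 = 20.7055
OR_MH = (52.0851 + 80.0000 + 76.6957) / (5.1676 + 11.7331 + 20.7055) = 208.7808 / 37.6061 = 5.55177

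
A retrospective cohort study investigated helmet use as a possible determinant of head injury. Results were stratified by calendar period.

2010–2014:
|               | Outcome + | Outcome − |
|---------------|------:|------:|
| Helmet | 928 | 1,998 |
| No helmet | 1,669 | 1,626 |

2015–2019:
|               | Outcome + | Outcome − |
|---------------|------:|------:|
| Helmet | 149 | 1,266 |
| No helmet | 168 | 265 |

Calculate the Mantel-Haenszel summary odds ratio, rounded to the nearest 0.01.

0.41

OR_MH = Σ(aᵢdᵢ/nᵢ) / Σ(bᵢcᵢ/nᵢ), where nᵢ is the stratum total.
Stratum 1 (2010–2014): n = 6221; a·d/n = 928·1626/6221 = 242.5539; b·c/n = 1998·1669/6221 = 536.0331
Stratum 2 (2015–2019): n = 1848; a·d/n = 149·265/1848 = 21.3663; b·c/n = 1266·168/1848 = 115.0909
OR_MH = (242.5539 + 21.3663) / (536.0331 + 115.0909) = 263.9203 / 651.1240 = 0.40533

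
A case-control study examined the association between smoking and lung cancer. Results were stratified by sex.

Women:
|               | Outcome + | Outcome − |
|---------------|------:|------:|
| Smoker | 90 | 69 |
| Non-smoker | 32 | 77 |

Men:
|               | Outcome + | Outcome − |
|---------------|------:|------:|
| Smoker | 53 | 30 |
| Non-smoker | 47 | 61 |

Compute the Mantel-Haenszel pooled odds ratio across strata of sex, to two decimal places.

OR_MH = Σ(aᵢdᵢ/nᵢ) / Σ(bᵢcᵢ/nᵢ), where nᵢ is the stratum total.
Stratum 1 (Women): n = 268; a·d/n = 90·77/268 = 25.8582; b·c/n = 69·32/268 = 8.2388
Stratum 2 (Men): n = 191; a·d/n = 53·61/191 = 16.9267; b·c/n = 30·47/191 = 7.3822
OR_MH = (25.8582 + 16.9267) / (8.2388 + 7.3822) = 42.7849 / 15.6210 = 2.73893

2.74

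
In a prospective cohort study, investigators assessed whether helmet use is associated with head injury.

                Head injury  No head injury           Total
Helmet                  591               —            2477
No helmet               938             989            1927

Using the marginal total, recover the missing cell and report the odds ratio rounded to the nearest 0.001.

0.330

The missing cell is in the exposed row: 2477 − 591 = 1886.
So a = 591, b = 1886, c = 938, d = 989.
OR = (a·d)/(b·c) = (591 × 989) / (1886 × 938) = 584499 / 1769068 = 0.33040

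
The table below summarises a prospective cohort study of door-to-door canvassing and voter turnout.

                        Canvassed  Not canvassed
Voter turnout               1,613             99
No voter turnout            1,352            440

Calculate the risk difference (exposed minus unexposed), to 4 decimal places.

Reading the table with exposure as columns: a = 1613 (Canvassed, case), b = 1352 (Canvassed, non-case), c = 99 (Not canvassed, case), d = 440.
Risk in exposed = 1613/2965 = 0.544013; risk in unexposed = 99/539 = 0.183673.
Risk difference = 0.544013 − 0.183673 = 0.360340

0.3603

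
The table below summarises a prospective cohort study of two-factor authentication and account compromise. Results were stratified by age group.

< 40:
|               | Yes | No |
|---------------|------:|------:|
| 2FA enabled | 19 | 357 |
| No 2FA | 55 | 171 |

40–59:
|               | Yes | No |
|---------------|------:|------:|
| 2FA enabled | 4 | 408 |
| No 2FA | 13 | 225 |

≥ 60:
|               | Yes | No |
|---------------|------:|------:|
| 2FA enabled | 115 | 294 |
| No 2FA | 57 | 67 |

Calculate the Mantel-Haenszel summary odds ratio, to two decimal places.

OR_MH = Σ(aᵢdᵢ/nᵢ) / Σ(bᵢcᵢ/nᵢ), where nᵢ is the stratum total.
Stratum 1 (< 40): n = 602; a·d/n = 19·171/602 = 5.3970; b·c/n = 357·55/602 = 32.6163
Stratum 2 (40–59): n = 650; a·d/n = 4·225/650 = 1.3846; b·c/n = 408·13/650 = 8.1600
Stratum 3 (≥ 60): n = 533; a·d/n = 115·67/533 = 14.4559; b·c/n = 294·57/533 = 31.4409
OR_MH = (5.3970 + 1.3846 + 14.4559) / (32.6163 + 8.1600 + 31.4409) = 21.2375 / 72.2172 = 0.29408

0.29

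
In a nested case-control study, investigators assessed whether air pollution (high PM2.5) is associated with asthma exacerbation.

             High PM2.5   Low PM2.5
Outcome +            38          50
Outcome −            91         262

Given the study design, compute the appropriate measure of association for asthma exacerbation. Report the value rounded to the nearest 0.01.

2.19

Reading the table with exposure as columns: a = 38 (High PM2.5, case), b = 91 (High PM2.5, non-case), c = 50 (Low PM2.5, case), d = 262.
This is a nested case-control study: participants were sampled on outcome status, so risks in the source population cannot be estimated directly — relative risk is not valid here. The odds ratio is the appropriate measure.
OR = (a·d)/(b·c) = (38 × 262) / (91 × 50) = 9956 / 4550 = 2.18813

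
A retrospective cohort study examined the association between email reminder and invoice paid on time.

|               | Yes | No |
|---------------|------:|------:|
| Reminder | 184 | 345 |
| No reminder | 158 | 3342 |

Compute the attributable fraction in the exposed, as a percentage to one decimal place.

87.0

Cells: a = 184, b = 345, c = 158, d = 3342.
Risk in exposed = 184/529 = 0.34783; risk in unexposed = 158/3500 = 0.04514.
RR = 0.34783/0.04514 = 7.70501
AR% = (RR − 1)/RR × 100 = (7.70501 − 1)/7.70501 × 100 = 87.0214%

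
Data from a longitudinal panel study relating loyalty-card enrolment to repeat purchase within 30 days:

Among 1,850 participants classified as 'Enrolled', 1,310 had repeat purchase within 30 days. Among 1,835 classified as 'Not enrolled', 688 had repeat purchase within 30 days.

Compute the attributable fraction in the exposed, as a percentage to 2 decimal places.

47.05

From the description: a = 1310, b = 540, c = 688, d = 1147.
Risk in exposed = 1310/1850 = 0.70811; risk in unexposed = 688/1835 = 0.37493.
RR = 0.70811/0.37493 = 1.88863
AR% = (RR − 1)/RR × 100 = (1.88863 − 1)/1.88863 × 100 = 47.0516%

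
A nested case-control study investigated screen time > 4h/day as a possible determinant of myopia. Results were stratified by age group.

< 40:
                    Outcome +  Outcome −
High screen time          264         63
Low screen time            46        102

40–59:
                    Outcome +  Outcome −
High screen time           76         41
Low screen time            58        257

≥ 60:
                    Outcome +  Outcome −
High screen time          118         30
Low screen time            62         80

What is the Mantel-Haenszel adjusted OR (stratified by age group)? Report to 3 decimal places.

7.462

OR_MH = Σ(aᵢdᵢ/nᵢ) / Σ(bᵢcᵢ/nᵢ), where nᵢ is the stratum total.
Stratum 1 (< 40): n = 475; a·d/n = 264·102/475 = 56.6905; b·c/n = 63·46/475 = 6.1011
Stratum 2 (40–59): n = 432; a·d/n = 76·257/432 = 45.2130; b·c/n = 41·58/432 = 5.5046
Stratum 3 (≥ 60): n = 290; a·d/n = 118·80/290 = 32.5517; b·c/n = 30·62/290 = 6.4138
OR_MH = (56.6905 + 45.2130 + 32.5517) / (6.1011 + 5.5046 + 6.4138) = 134.4552 / 18.0195 = 7.46166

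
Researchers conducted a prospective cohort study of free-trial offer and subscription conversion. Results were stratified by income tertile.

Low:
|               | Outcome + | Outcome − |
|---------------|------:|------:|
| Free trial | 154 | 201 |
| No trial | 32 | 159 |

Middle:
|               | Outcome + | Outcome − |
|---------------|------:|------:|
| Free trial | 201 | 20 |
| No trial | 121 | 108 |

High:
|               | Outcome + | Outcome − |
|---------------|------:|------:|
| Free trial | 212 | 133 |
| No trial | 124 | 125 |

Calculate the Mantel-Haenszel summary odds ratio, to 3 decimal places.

OR_MH = Σ(aᵢdᵢ/nᵢ) / Σ(bᵢcᵢ/nᵢ), where nᵢ is the stratum total.
Stratum 1 (Low): n = 546; a·d/n = 154·159/546 = 44.8462; b·c/n = 201·32/546 = 11.7802
Stratum 2 (Middle): n = 450; a·d/n = 201·108/450 = 48.2400; b·c/n = 20·121/450 = 5.3778
Stratum 3 (High): n = 594; a·d/n = 212·125/594 = 44.6128; b·c/n = 133·124/594 = 27.7643
OR_MH = (44.8462 + 48.2400 + 44.6128) / (11.7802 + 5.3778 + 27.7643) = 137.6989 / 44.9223 = 3.06527

3.065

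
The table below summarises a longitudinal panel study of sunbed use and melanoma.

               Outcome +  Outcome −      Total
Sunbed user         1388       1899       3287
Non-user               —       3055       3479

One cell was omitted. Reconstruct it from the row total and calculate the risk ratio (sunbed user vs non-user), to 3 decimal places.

3.465

The missing cell is in the unexposed row: 3479 − 3055 = 424.
So a = 1388, b = 1899, c = 424, d = 3055.
RR = [a/(a+b)] / [c/(c+d)] = (1388/3287) / (424/3479) = 0.42227/0.12187 = 3.46480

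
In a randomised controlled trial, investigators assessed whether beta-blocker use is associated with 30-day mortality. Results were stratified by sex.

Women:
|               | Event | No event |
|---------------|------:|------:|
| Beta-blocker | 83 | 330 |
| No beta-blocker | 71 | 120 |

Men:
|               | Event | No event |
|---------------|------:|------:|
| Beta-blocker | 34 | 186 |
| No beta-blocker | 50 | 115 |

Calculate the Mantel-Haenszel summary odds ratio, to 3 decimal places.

OR_MH = Σ(aᵢdᵢ/nᵢ) / Σ(bᵢcᵢ/nᵢ), where nᵢ is the stratum total.
Stratum 1 (Women): n = 604; a·d/n = 83·120/604 = 16.4901; b·c/n = 330·71/604 = 38.7914
Stratum 2 (Men): n = 385; a·d/n = 34·115/385 = 10.1558; b·c/n = 186·50/385 = 24.1558
OR_MH = (16.4901 + 10.1558) / (38.7914 + 24.1558) = 26.6459 / 62.9472 = 0.42331

0.423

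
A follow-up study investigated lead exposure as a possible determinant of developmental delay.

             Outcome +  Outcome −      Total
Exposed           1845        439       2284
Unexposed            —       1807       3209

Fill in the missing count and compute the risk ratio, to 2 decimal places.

1.85

The missing cell is in the unexposed row: 3209 − 1807 = 1402.
So a = 1845, b = 439, c = 1402, d = 1807.
RR = [a/(a+b)] / [c/(c+d)] = (1845/2284) / (1402/3209) = 0.80779/0.43690 = 1.84894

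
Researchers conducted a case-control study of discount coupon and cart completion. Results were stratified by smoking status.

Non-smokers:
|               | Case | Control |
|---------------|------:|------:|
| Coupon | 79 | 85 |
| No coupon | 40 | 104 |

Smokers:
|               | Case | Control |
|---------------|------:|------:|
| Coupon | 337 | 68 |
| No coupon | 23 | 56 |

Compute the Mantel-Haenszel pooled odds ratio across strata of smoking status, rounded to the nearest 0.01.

4.60

OR_MH = Σ(aᵢdᵢ/nᵢ) / Σ(bᵢcᵢ/nᵢ), where nᵢ is the stratum total.
Stratum 1 (Non-smokers): n = 308; a·d/n = 79·104/308 = 26.6753; b·c/n = 85·40/308 = 11.0390
Stratum 2 (Smokers): n = 484; a·d/n = 337·56/484 = 38.9917; b·c/n = 68·23/484 = 3.2314
OR_MH = (26.6753 + 38.9917) / (11.0390 + 3.2314) = 65.6671 / 14.2704 = 4.60164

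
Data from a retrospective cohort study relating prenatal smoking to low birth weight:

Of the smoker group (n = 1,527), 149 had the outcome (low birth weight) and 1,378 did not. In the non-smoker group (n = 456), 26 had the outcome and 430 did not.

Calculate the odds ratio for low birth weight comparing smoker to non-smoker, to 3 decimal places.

1.788

From the description: a = 149, b = 1378, c = 26, d = 430.
OR = (a·d)/(b·c) = (149 × 430) / (1378 × 26) = 64070 / 35828 = 1.78827
The odds of low birth weight are about 1.79 times as high in the smoker group.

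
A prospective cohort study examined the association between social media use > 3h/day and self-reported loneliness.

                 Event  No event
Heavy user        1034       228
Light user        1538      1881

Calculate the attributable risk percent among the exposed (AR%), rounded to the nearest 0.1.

45.1

Cells: a = 1034, b = 228, c = 1538, d = 1881.
Risk in exposed = 1034/1262 = 0.81933; risk in unexposed = 1538/3419 = 0.44984.
RR = 0.81933/0.44984 = 1.82139
AR% = (RR − 1)/RR × 100 = (1.82139 − 1)/1.82139 × 100 = 45.0970%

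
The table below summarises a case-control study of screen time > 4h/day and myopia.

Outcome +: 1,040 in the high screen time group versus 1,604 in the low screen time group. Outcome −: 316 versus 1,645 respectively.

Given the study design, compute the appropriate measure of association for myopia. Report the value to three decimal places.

From the description: a = 1040, b = 316, c = 1604, d = 1645.
This is a case-control study: participants were sampled on outcome status, so risks in the source population cannot be estimated directly — relative risk is not valid here. The odds ratio is the appropriate measure.
OR = (a·d)/(b·c) = (1040 × 1645) / (316 × 1604) = 1710800 / 506864 = 3.37526

3.375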